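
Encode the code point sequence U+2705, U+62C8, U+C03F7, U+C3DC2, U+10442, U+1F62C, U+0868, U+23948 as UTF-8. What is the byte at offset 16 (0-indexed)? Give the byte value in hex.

U+2705 → 3-byte form E2 9C 85 at offsets 0–2.
U+62C8 → 3-byte form E6 8B 88 at offsets 3–5.
U+C03F7 → 4-byte form F3 80 8F B7 at offsets 6–9.
U+C3DC2 → 4-byte form F3 83 B7 82 at offsets 10–13.
U+10442 → 4-byte form F0 90 91 82 at offsets 14–17.
Offset 16 falls in char 5's range; it's byte 3 of F0 90 91 82 = 0x91.

0x91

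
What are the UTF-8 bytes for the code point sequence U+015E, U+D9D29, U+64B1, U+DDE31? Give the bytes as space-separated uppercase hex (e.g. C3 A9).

C5 9E F3 99 B4 A9 E6 92 B1 F3 9D B8 B1

U+015E: 2-byte form → C5 9E.
U+D9D29: 4-byte form → F3 99 B4 A9.
U+64B1: 3-byte form → E6 92 B1.
U+DDE31: 4-byte form → F3 9D B8 B1.
Concatenated (13 bytes): C5 9E F3 99 B4 A9 E6 92 B1 F3 9D B8 B1.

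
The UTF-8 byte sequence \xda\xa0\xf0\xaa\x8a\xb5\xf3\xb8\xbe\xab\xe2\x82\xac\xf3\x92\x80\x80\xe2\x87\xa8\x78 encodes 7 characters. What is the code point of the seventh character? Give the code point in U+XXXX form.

Offset 0: leading byte 0xDA = 11011010 → 2-byte char #1 = DA A0.
Offset 2: leading byte 0xF0 = 11110000 → 4-byte char #2 = F0 AA 8A B5.
Offset 6: leading byte 0xF3 = 11110011 → 4-byte char #3 = F3 B8 BE AB.
Offset 10: leading byte 0xE2 = 11100010 → 3-byte char #4 = E2 82 AC.
Offset 13: leading byte 0xF3 = 11110011 → 4-byte char #5 = F3 92 80 80.
Offset 17: leading byte 0xE2 = 11100010 → 3-byte char #6 = E2 87 A8.
Offset 20: leading byte 0x78 = 01111000 → 1-byte char #7 = 78.
Leading byte 0x78 = 01111000 matches 0xxxxxxx → 1-byte sequence.
Byte 1: 0x78 = 01111000, payload 1111000 (7 bits).
Concatenate: 1111000 = 0x78 (7 bits → U+0078).

U+0078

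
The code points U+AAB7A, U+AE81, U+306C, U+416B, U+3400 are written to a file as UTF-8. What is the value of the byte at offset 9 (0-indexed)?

U+AAB7A → 4-byte form F2 AA AD BA at offsets 0–3.
U+AE81 → 3-byte form EA BA 81 at offsets 4–6.
U+306C → 3-byte form E3 81 AC at offsets 7–9.
Offset 9 falls in char 3's range; it's byte 3 of E3 81 AC = 0xAC.

0xAC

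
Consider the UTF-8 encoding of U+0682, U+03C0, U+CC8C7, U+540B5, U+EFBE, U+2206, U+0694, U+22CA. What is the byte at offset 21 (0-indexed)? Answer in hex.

U+0682 → 2-byte form DA 82 at offsets 0–1.
U+03C0 → 2-byte form CF 80 at offsets 2–3.
U+CC8C7 → 4-byte form F3 8C A3 87 at offsets 4–7.
U+540B5 → 4-byte form F1 94 82 B5 at offsets 8–11.
U+EFBE → 3-byte form EE BE BE at offsets 12–14.
U+2206 → 3-byte form E2 88 86 at offsets 15–17.
U+0694 → 2-byte form DA 94 at offsets 18–19.
U+22CA → 3-byte form E2 8B 8A at offsets 20–22.
Offset 21 falls in char 8's range; it's byte 2 of E2 8B 8A = 0x8B.

0x8B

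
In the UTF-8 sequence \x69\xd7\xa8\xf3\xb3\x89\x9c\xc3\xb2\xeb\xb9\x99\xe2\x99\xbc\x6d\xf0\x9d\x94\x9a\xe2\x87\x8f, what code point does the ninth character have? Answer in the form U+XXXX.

Offset 0: leading byte 0x69 = 01101001 → 1-byte char #1 = 69.
Offset 1: leading byte 0xD7 = 11010111 → 2-byte char #2 = D7 A8.
Offset 3: leading byte 0xF3 = 11110011 → 4-byte char #3 = F3 B3 89 9C.
Offset 7: leading byte 0xC3 = 11000011 → 2-byte char #4 = C3 B2.
Offset 9: leading byte 0xEB = 11101011 → 3-byte char #5 = EB B9 99.
Offset 12: leading byte 0xE2 = 11100010 → 3-byte char #6 = E2 99 BC.
Offset 15: leading byte 0x6D = 01101101 → 1-byte char #7 = 6D.
Offset 16: leading byte 0xF0 = 11110000 → 4-byte char #8 = F0 9D 94 9A.
Offset 20: leading byte 0xE2 = 11100010 → 3-byte char #9 = E2 87 8F.
Leading byte 0xE2 = 11100010 matches 1110xxxx → 3-byte sequence.
Byte 1: 0xE2 = 11100010, payload 0010 (4 bits).
Byte 2: 0x87 = 10000111 (10xxxxxx ✓), payload 000111.
Byte 3: 0x8F = 10001111 (10xxxxxx ✓), payload 001111.
Concatenate: 0010000111001111 = 0x21CF (16 bits → U+21CF).

U+21CF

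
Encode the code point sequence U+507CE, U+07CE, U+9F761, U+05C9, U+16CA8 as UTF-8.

U+507CE: 4-byte form → F1 90 9F 8E.
U+07CE: 2-byte form → DF 8E.
U+9F761: 4-byte form → F2 9F 9D A1.
U+05C9: 2-byte form → D7 89.
U+16CA8: 4-byte form → F0 96 B2 A8.
Concatenated (16 bytes): F1 90 9F 8E DF 8E F2 9F 9D A1 D7 89 F0 96 B2 A8.

F1 90 9F 8E DF 8E F2 9F 9D A1 D7 89 F0 96 B2 A8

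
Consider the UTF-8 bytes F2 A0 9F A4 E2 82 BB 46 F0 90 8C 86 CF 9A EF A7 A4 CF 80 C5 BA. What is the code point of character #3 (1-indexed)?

Offset 0: leading byte 0xF2 = 11110010 → 4-byte char #1 = F2 A0 9F A4.
Offset 4: leading byte 0xE2 = 11100010 → 3-byte char #2 = E2 82 BB.
Offset 7: leading byte 0x46 = 01000110 → 1-byte char #3 = 46.
Leading byte 0x46 = 01000110 matches 0xxxxxxx → 1-byte sequence.
Byte 1: 0x46 = 01000110, payload 1000110 (7 bits).
Concatenate: 1000110 = 0x46 (7 bits → U+0046).

U+0046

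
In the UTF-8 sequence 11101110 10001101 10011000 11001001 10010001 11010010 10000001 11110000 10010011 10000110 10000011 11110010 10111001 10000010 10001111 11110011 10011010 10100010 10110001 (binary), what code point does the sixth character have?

U+DA8B1

Offset 0: leading byte 0xEE = 11101110 → 3-byte char #1 = EE 8D 98.
Offset 3: leading byte 0xC9 = 11001001 → 2-byte char #2 = C9 91.
Offset 5: leading byte 0xD2 = 11010010 → 2-byte char #3 = D2 81.
Offset 7: leading byte 0xF0 = 11110000 → 4-byte char #4 = F0 93 86 83.
Offset 11: leading byte 0xF2 = 11110010 → 4-byte char #5 = F2 B9 82 8F.
Offset 15: leading byte 0xF3 = 11110011 → 4-byte char #6 = F3 9A A2 B1.
Leading byte 0xF3 = 11110011 matches 11110xxx → 4-byte sequence.
Byte 1: 0xF3 = 11110011, payload 011 (3 bits).
Byte 2: 0x9A = 10011010 (10xxxxxx ✓), payload 011010.
Byte 3: 0xA2 = 10100010 (10xxxxxx ✓), payload 100010.
Byte 4: 0xB1 = 10110001 (10xxxxxx ✓), payload 110001.
Concatenate: 011011010100010110001 = 0xDA8B1 (21 bits → U+DA8B1).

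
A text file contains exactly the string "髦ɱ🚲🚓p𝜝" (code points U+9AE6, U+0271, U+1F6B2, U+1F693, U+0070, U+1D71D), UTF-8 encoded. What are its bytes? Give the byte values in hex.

E9 AB A6 C9 B1 F0 9F 9A B2 F0 9F 9A 93 70 F0 9D 9C 9D

U+9AE6: 3-byte form → E9 AB A6.
U+0271: 2-byte form → C9 B1.
U+1F6B2: 4-byte form → F0 9F 9A B2.
U+1F693: 4-byte form → F0 9F 9A 93.
U+0070: 1-byte form → 70.
U+1D71D: 4-byte form → F0 9D 9C 9D.
Concatenated (18 bytes): E9 AB A6 C9 B1 F0 9F 9A B2 F0 9F 9A 93 70 F0 9D 9C 9D.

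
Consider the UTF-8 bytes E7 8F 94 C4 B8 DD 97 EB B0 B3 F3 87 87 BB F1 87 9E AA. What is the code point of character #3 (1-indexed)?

Offset 0: leading byte 0xE7 = 11100111 → 3-byte char #1 = E7 8F 94.
Offset 3: leading byte 0xC4 = 11000100 → 2-byte char #2 = C4 B8.
Offset 5: leading byte 0xDD = 11011101 → 2-byte char #3 = DD 97.
Leading byte 0xDD = 11011101 matches 110xxxxx → 2-byte sequence.
Byte 1: 0xDD = 11011101, payload 11101 (5 bits).
Byte 2: 0x97 = 10010111 (10xxxxxx ✓), payload 010111.
Concatenate: 11101010111 = 0x757 (11 bits → U+0757).

U+0757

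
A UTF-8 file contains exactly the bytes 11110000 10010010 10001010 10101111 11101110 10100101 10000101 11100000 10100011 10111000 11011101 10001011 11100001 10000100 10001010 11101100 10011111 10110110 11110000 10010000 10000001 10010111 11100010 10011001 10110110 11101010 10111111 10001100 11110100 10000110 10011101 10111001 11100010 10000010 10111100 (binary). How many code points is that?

Byte at offset 0: 0xF0 = 11110000 → 4-byte char (#1). Advance 4.
Byte at offset 4: 0xEE = 11101110 → 3-byte char (#2). Advance 3.
Byte at offset 7: 0xE0 = 11100000 → 3-byte char (#3). Advance 3.
Byte at offset 10: 0xDD = 11011101 → 2-byte char (#4). Advance 2.
Byte at offset 12: 0xE1 = 11100001 → 3-byte char (#5). Advance 3.
Byte at offset 15: 0xEC = 11101100 → 3-byte char (#6). Advance 3.
Byte at offset 18: 0xF0 = 11110000 → 4-byte char (#7). Advance 4.
Byte at offset 22: 0xE2 = 11100010 → 3-byte char (#8). Advance 3.
Byte at offset 25: 0xEA = 11101010 → 3-byte char (#9). Advance 3.
Byte at offset 28: 0xF4 = 11110100 → 4-byte char (#10). Advance 4.
Byte at offset 32: 0xE2 = 11100010 → 3-byte char (#11). Advance 3.
Reached end at offset 35 after 11 code points.

11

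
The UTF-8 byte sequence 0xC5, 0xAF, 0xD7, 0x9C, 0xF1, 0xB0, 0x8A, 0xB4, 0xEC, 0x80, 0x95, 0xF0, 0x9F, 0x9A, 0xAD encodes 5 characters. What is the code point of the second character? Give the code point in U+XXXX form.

U+05DC

Offset 0: leading byte 0xC5 = 11000101 → 2-byte char #1 = C5 AF.
Offset 2: leading byte 0xD7 = 11010111 → 2-byte char #2 = D7 9C.
Leading byte 0xD7 = 11010111 matches 110xxxxx → 2-byte sequence.
Byte 1: 0xD7 = 11010111, payload 10111 (5 bits).
Byte 2: 0x9C = 10011100 (10xxxxxx ✓), payload 011100.
Concatenate: 10111011100 = 0x5DC (11 bits → U+05DC).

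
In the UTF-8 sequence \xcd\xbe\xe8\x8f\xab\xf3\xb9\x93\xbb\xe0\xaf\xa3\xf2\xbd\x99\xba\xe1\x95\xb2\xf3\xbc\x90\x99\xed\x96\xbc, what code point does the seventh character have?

U+FC419

Offset 0: leading byte 0xCD = 11001101 → 2-byte char #1 = CD BE.
Offset 2: leading byte 0xE8 = 11101000 → 3-byte char #2 = E8 8F AB.
Offset 5: leading byte 0xF3 = 11110011 → 4-byte char #3 = F3 B9 93 BB.
Offset 9: leading byte 0xE0 = 11100000 → 3-byte char #4 = E0 AF A3.
Offset 12: leading byte 0xF2 = 11110010 → 4-byte char #5 = F2 BD 99 BA.
Offset 16: leading byte 0xE1 = 11100001 → 3-byte char #6 = E1 95 B2.
Offset 19: leading byte 0xF3 = 11110011 → 4-byte char #7 = F3 BC 90 99.
Leading byte 0xF3 = 11110011 matches 11110xxx → 4-byte sequence.
Byte 1: 0xF3 = 11110011, payload 011 (3 bits).
Byte 2: 0xBC = 10111100 (10xxxxxx ✓), payload 111100.
Byte 3: 0x90 = 10010000 (10xxxxxx ✓), payload 010000.
Byte 4: 0x99 = 10011001 (10xxxxxx ✓), payload 011001.
Concatenate: 011111100010000011001 = 0xFC419 (21 bits → U+FC419).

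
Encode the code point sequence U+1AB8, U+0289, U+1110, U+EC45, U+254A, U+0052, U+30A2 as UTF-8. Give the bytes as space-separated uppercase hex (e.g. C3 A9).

U+1AB8: 3-byte form → E1 AA B8.
U+0289: 2-byte form → CA 89.
U+1110: 3-byte form → E1 84 90.
U+EC45: 3-byte form → EE B1 85.
U+254A: 3-byte form → E2 95 8A.
U+0052: 1-byte form → 52.
U+30A2: 3-byte form → E3 82 A2.
Concatenated (18 bytes): E1 AA B8 CA 89 E1 84 90 EE B1 85 E2 95 8A 52 E3 82 A2.

E1 AA B8 CA 89 E1 84 90 EE B1 85 E2 95 8A 52 E3 82 A2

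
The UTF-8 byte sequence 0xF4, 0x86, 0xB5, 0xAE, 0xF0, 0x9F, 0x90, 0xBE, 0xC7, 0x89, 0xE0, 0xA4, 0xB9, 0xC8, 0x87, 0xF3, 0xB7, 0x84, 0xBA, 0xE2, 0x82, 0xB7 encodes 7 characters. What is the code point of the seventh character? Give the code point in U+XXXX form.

Offset 0: leading byte 0xF4 = 11110100 → 4-byte char #1 = F4 86 B5 AE.
Offset 4: leading byte 0xF0 = 11110000 → 4-byte char #2 = F0 9F 90 BE.
Offset 8: leading byte 0xC7 = 11000111 → 2-byte char #3 = C7 89.
Offset 10: leading byte 0xE0 = 11100000 → 3-byte char #4 = E0 A4 B9.
Offset 13: leading byte 0xC8 = 11001000 → 2-byte char #5 = C8 87.
Offset 15: leading byte 0xF3 = 11110011 → 4-byte char #6 = F3 B7 84 BA.
Offset 19: leading byte 0xE2 = 11100010 → 3-byte char #7 = E2 82 B7.
Leading byte 0xE2 = 11100010 matches 1110xxxx → 3-byte sequence.
Byte 1: 0xE2 = 11100010, payload 0010 (4 bits).
Byte 2: 0x82 = 10000010 (10xxxxxx ✓), payload 000010.
Byte 3: 0xB7 = 10110111 (10xxxxxx ✓), payload 110111.
Concatenate: 0010000010110111 = 0x20B7 (16 bits → U+20B7).

U+20B7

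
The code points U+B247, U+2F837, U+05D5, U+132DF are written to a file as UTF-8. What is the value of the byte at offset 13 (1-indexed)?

1-indexed offset 13 is 0-indexed offset 12.
U+B247 → 3-byte form EB 89 87 at offsets 0–2.
U+2F837 → 4-byte form F0 AF A0 B7 at offsets 3–6.
U+05D5 → 2-byte form D7 95 at offsets 7–8.
U+132DF → 4-byte form F0 93 8B 9F at offsets 9–12.
Offset 12 falls in char 4's range; it's byte 4 of F0 93 8B 9F = 0x9F.

0x9F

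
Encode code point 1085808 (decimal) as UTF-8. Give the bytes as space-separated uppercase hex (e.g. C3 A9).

F4 89 85 B0

U+109170 = 0x109170 = 1085808 decimal. In range U+10000–U+10FFFF → 4-byte form: 11110xxx 10xxxxxx 10xxxxxx 10xxxxxx.
Binary (21 bits): 100001001000101110000.
Split 3+6+6+6: 100 | 001001 | 000101 | 110000.
Byte 1: 11110100 = 0xF4.
Byte 2: 10001001 = 0x89.
Byte 3: 10000101 = 0x85.
Byte 4: 10110000 = 0xB0.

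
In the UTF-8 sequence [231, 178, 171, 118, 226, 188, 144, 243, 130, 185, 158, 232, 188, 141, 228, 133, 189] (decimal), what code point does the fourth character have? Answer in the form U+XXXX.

Offset 0: leading byte 0xE7 = 11100111 → 3-byte char #1 = E7 B2 AB.
Offset 3: leading byte 0x76 = 01110110 → 1-byte char #2 = 76.
Offset 4: leading byte 0xE2 = 11100010 → 3-byte char #3 = E2 BC 90.
Offset 7: leading byte 0xF3 = 11110011 → 4-byte char #4 = F3 82 B9 9E.
Leading byte 0xF3 = 11110011 matches 11110xxx → 4-byte sequence.
Byte 1: 0xF3 = 11110011, payload 011 (3 bits).
Byte 2: 0x82 = 10000010 (10xxxxxx ✓), payload 000010.
Byte 3: 0xB9 = 10111001 (10xxxxxx ✓), payload 111001.
Byte 4: 0x9E = 10011110 (10xxxxxx ✓), payload 011110.
Concatenate: 011000010111001011110 = 0xC2E5E (21 bits → U+C2E5E).

U+C2E5E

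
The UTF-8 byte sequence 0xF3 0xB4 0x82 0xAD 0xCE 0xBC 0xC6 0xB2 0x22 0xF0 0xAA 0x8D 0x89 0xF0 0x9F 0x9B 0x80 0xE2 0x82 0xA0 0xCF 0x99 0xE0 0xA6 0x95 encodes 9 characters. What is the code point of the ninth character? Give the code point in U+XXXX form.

U+0995

Offset 0: leading byte 0xF3 = 11110011 → 4-byte char #1 = F3 B4 82 AD.
Offset 4: leading byte 0xCE = 11001110 → 2-byte char #2 = CE BC.
Offset 6: leading byte 0xC6 = 11000110 → 2-byte char #3 = C6 B2.
Offset 8: leading byte 0x22 = 00100010 → 1-byte char #4 = 22.
Offset 9: leading byte 0xF0 = 11110000 → 4-byte char #5 = F0 AA 8D 89.
Offset 13: leading byte 0xF0 = 11110000 → 4-byte char #6 = F0 9F 9B 80.
Offset 17: leading byte 0xE2 = 11100010 → 3-byte char #7 = E2 82 A0.
Offset 20: leading byte 0xCF = 11001111 → 2-byte char #8 = CF 99.
Offset 22: leading byte 0xE0 = 11100000 → 3-byte char #9 = E0 A6 95.
Leading byte 0xE0 = 11100000 matches 1110xxxx → 3-byte sequence.
Byte 1: 0xE0 = 11100000, payload 0000 (4 bits).
Byte 2: 0xA6 = 10100110 (10xxxxxx ✓), payload 100110.
Byte 3: 0x95 = 10010101 (10xxxxxx ✓), payload 010101.
Concatenate: 0000100110010101 = 0x995 (16 bits → U+0995).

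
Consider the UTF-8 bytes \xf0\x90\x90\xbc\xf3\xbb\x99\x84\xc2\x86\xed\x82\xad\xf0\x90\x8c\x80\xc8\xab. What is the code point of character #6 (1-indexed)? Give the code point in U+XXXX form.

U+022B

Offset 0: leading byte 0xF0 = 11110000 → 4-byte char #1 = F0 90 90 BC.
Offset 4: leading byte 0xF3 = 11110011 → 4-byte char #2 = F3 BB 99 84.
Offset 8: leading byte 0xC2 = 11000010 → 2-byte char #3 = C2 86.
Offset 10: leading byte 0xED = 11101101 → 3-byte char #4 = ED 82 AD.
Offset 13: leading byte 0xF0 = 11110000 → 4-byte char #5 = F0 90 8C 80.
Offset 17: leading byte 0xC8 = 11001000 → 2-byte char #6 = C8 AB.
Leading byte 0xC8 = 11001000 matches 110xxxxx → 2-byte sequence.
Byte 1: 0xC8 = 11001000, payload 01000 (5 bits).
Byte 2: 0xAB = 10101011 (10xxxxxx ✓), payload 101011.
Concatenate: 01000101011 = 0x22B (11 bits → U+022B).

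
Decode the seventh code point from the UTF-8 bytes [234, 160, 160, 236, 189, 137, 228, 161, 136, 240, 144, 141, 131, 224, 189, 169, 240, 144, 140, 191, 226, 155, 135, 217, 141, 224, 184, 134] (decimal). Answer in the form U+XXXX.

U+26C7

Offset 0: leading byte 0xEA = 11101010 → 3-byte char #1 = EA A0 A0.
Offset 3: leading byte 0xEC = 11101100 → 3-byte char #2 = EC BD 89.
Offset 6: leading byte 0xE4 = 11100100 → 3-byte char #3 = E4 A1 88.
Offset 9: leading byte 0xF0 = 11110000 → 4-byte char #4 = F0 90 8D 83.
Offset 13: leading byte 0xE0 = 11100000 → 3-byte char #5 = E0 BD A9.
Offset 16: leading byte 0xF0 = 11110000 → 4-byte char #6 = F0 90 8C BF.
Offset 20: leading byte 0xE2 = 11100010 → 3-byte char #7 = E2 9B 87.
Leading byte 0xE2 = 11100010 matches 1110xxxx → 3-byte sequence.
Byte 1: 0xE2 = 11100010, payload 0010 (4 bits).
Byte 2: 0x9B = 10011011 (10xxxxxx ✓), payload 011011.
Byte 3: 0x87 = 10000111 (10xxxxxx ✓), payload 000111.
Concatenate: 0010011011000111 = 0x26C7 (16 bits → U+26C7).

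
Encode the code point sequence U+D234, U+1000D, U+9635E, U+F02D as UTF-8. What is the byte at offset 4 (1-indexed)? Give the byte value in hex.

1-indexed offset 4 is 0-indexed offset 3.
U+D234 → 3-byte form ED 88 B4 at offsets 0–2.
U+1000D → 4-byte form F0 90 80 8D at offsets 3–6.
Offset 3 falls in char 2's range; it's byte 1 of F0 90 80 8D = 0xF0.

0xF0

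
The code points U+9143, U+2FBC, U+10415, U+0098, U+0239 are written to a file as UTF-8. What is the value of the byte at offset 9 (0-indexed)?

0x95

U+9143 → 3-byte form E9 85 83 at offsets 0–2.
U+2FBC → 3-byte form E2 BE BC at offsets 3–5.
U+10415 → 4-byte form F0 90 90 95 at offsets 6–9.
Offset 9 falls in char 3's range; it's byte 4 of F0 90 90 95 = 0x95.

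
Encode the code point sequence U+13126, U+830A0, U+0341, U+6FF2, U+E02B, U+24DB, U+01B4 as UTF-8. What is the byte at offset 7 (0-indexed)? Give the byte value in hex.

U+13126 → 4-byte form F0 93 84 A6 at offsets 0–3.
U+830A0 → 4-byte form F2 83 82 A0 at offsets 4–7.
Offset 7 falls in char 2's range; it's byte 4 of F2 83 82 A0 = 0xA0.

0xA0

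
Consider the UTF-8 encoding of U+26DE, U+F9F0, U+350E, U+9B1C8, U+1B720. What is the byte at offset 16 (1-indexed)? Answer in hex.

1-indexed offset 16 is 0-indexed offset 15.
U+26DE → 3-byte form E2 9B 9E at offsets 0–2.
U+F9F0 → 3-byte form EF A7 B0 at offsets 3–5.
U+350E → 3-byte form E3 94 8E at offsets 6–8.
U+9B1C8 → 4-byte form F2 9B 87 88 at offsets 9–12.
U+1B720 → 4-byte form F0 9B 9C A0 at offsets 13–16.
Offset 15 falls in char 5's range; it's byte 3 of F0 9B 9C A0 = 0x9C.

0x9C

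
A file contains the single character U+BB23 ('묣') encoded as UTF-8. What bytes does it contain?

EB AC A3

U+BB23 = 0xBB23 = 47907 decimal. In range U+0800–U+FFFF → 3-byte form: 1110xxxx 10xxxxxx 10xxxxxx.
Binary (16 bits): 1011101100100011.
Split 4+6+6: 1011 | 101100 | 100011.
Byte 1: 11101011 = 0xEB.
Byte 2: 10101100 = 0xAC.
Byte 3: 10100011 = 0xA3.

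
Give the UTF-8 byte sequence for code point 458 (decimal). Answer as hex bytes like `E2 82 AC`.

C7 8A

U+01CA = 0x1CA = 458 decimal. In range U+0080–U+07FF → 2-byte form: 110xxxxx 10xxxxxx.
Binary (11 bits): 00111001010.
Split 5+6: 00111 | 001010.
Byte 1: 11000111 = 0xC7.
Byte 2: 10001010 = 0x8A.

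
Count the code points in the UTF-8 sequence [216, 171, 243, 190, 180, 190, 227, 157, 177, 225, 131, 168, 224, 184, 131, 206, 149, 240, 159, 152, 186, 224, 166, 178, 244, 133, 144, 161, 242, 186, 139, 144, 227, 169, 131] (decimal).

11

Byte at offset 0: 0xD8 = 11011000 → 2-byte char (#1). Advance 2.
Byte at offset 2: 0xF3 = 11110011 → 4-byte char (#2). Advance 4.
Byte at offset 6: 0xE3 = 11100011 → 3-byte char (#3). Advance 3.
Byte at offset 9: 0xE1 = 11100001 → 3-byte char (#4). Advance 3.
Byte at offset 12: 0xE0 = 11100000 → 3-byte char (#5). Advance 3.
Byte at offset 15: 0xCE = 11001110 → 2-byte char (#6). Advance 2.
Byte at offset 17: 0xF0 = 11110000 → 4-byte char (#7). Advance 4.
Byte at offset 21: 0xE0 = 11100000 → 3-byte char (#8). Advance 3.
Byte at offset 24: 0xF4 = 11110100 → 4-byte char (#9). Advance 4.
Byte at offset 28: 0xF2 = 11110010 → 4-byte char (#10). Advance 4.
Byte at offset 32: 0xE3 = 11100011 → 3-byte char (#11). Advance 3.
Reached end at offset 35 after 11 code points.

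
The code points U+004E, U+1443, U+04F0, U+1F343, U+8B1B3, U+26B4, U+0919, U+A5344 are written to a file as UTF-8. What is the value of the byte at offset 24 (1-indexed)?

1-indexed offset 24 is 0-indexed offset 23.
U+004E → 1-byte form 4E at offsets 0–0.
U+1443 → 3-byte form E1 91 83 at offsets 1–3.
U+04F0 → 2-byte form D3 B0 at offsets 4–5.
U+1F343 → 4-byte form F0 9F 8D 83 at offsets 6–9.
U+8B1B3 → 4-byte form F2 8B 86 B3 at offsets 10–13.
U+26B4 → 3-byte form E2 9A B4 at offsets 14–16.
U+0919 → 3-byte form E0 A4 99 at offsets 17–19.
U+A5344 → 4-byte form F2 A5 8D 84 at offsets 20–23.
Offset 23 falls in char 8's range; it's byte 4 of F2 A5 8D 84 = 0x84.

0x84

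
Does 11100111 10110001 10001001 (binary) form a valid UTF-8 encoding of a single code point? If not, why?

valid

Leading byte 0xE7 = 11100111 → 3-byte form.
Continuation bytes 0xB1=10110001, 0x89=10001001 all match 10xxxxxx.
Decoded value 0x7C49 is ≥ 0x800 (shortest form) and not a surrogate.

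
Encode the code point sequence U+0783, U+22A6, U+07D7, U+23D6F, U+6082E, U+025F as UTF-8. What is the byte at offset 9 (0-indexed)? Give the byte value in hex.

0xB5

U+0783 → 2-byte form DE 83 at offsets 0–1.
U+22A6 → 3-byte form E2 8A A6 at offsets 2–4.
U+07D7 → 2-byte form DF 97 at offsets 5–6.
U+23D6F → 4-byte form F0 A3 B5 AF at offsets 7–10.
Offset 9 falls in char 4's range; it's byte 3 of F0 A3 B5 AF = 0xB5.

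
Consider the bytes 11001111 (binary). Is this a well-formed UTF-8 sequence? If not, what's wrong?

invalid (sequence truncated)

Leading byte 0xCF = 11001111 → 2-byte form, but only 1 byte is present.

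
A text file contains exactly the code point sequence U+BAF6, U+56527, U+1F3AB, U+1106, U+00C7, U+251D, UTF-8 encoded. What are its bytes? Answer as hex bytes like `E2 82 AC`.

EB AB B6 F1 96 94 A7 F0 9F 8E AB E1 84 86 C3 87 E2 94 9D

U+BAF6: 3-byte form → EB AB B6.
U+56527: 4-byte form → F1 96 94 A7.
U+1F3AB: 4-byte form → F0 9F 8E AB.
U+1106: 3-byte form → E1 84 86.
U+00C7: 2-byte form → C3 87.
U+251D: 3-byte form → E2 94 9D.
Concatenated (19 bytes): EB AB B6 F1 96 94 A7 F0 9F 8E AB E1 84 86 C3 87 E2 94 9D.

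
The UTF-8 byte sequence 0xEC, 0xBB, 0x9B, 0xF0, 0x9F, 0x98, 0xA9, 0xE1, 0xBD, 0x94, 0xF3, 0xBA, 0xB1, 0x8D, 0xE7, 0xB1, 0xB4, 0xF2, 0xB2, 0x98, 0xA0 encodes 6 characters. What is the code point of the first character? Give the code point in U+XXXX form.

Offset 0: leading byte 0xEC = 11101100 → 3-byte char #1 = EC BB 9B.
Leading byte 0xEC = 11101100 matches 1110xxxx → 3-byte sequence.
Byte 1: 0xEC = 11101100, payload 1100 (4 bits).
Byte 2: 0xBB = 10111011 (10xxxxxx ✓), payload 111011.
Byte 3: 0x9B = 10011011 (10xxxxxx ✓), payload 011011.
Concatenate: 1100111011011011 = 0xCEDB (16 bits → U+CEDB).

U+CEDB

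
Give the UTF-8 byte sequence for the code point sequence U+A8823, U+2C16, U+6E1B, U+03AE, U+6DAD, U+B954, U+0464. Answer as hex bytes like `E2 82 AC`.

U+A8823: 4-byte form → F2 A8 A0 A3.
U+2C16: 3-byte form → E2 B0 96.
U+6E1B: 3-byte form → E6 B8 9B.
U+03AE: 2-byte form → CE AE.
U+6DAD: 3-byte form → E6 B6 AD.
U+B954: 3-byte form → EB A5 94.
U+0464: 2-byte form → D1 A4.
Concatenated (20 bytes): F2 A8 A0 A3 E2 B0 96 E6 B8 9B CE AE E6 B6 AD EB A5 94 D1 A4.

F2 A8 A0 A3 E2 B0 96 E6 B8 9B CE AE E6 B6 AD EB A5 94 D1 A4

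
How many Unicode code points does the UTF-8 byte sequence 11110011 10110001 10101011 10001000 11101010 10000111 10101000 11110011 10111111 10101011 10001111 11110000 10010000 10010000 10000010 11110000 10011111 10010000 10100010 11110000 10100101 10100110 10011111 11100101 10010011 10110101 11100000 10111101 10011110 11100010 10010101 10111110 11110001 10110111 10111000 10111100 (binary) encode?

10

Byte at offset 0: 0xF3 = 11110011 → 4-byte char (#1). Advance 4.
Byte at offset 4: 0xEA = 11101010 → 3-byte char (#2). Advance 3.
Byte at offset 7: 0xF3 = 11110011 → 4-byte char (#3). Advance 4.
Byte at offset 11: 0xF0 = 11110000 → 4-byte char (#4). Advance 4.
Byte at offset 15: 0xF0 = 11110000 → 4-byte char (#5). Advance 4.
Byte at offset 19: 0xF0 = 11110000 → 4-byte char (#6). Advance 4.
Byte at offset 23: 0xE5 = 11100101 → 3-byte char (#7). Advance 3.
Byte at offset 26: 0xE0 = 11100000 → 3-byte char (#8). Advance 3.
Byte at offset 29: 0xE2 = 11100010 → 3-byte char (#9). Advance 3.
Byte at offset 32: 0xF1 = 11110001 → 4-byte char (#10). Advance 4.
Reached end at offset 36 after 10 code points.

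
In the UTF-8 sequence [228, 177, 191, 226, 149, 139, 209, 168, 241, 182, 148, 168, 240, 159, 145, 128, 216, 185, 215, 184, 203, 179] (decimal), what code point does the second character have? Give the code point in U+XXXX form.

Offset 0: leading byte 0xE4 = 11100100 → 3-byte char #1 = E4 B1 BF.
Offset 3: leading byte 0xE2 = 11100010 → 3-byte char #2 = E2 95 8B.
Leading byte 0xE2 = 11100010 matches 1110xxxx → 3-byte sequence.
Byte 1: 0xE2 = 11100010, payload 0010 (4 bits).
Byte 2: 0x95 = 10010101 (10xxxxxx ✓), payload 010101.
Byte 3: 0x8B = 10001011 (10xxxxxx ✓), payload 001011.
Concatenate: 0010010101001011 = 0x254B (16 bits → U+254B).

U+254B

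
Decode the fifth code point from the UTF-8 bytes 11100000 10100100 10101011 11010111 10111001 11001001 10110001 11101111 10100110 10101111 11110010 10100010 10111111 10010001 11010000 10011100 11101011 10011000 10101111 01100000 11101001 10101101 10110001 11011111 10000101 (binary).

U+A2FD1

Offset 0: leading byte 0xE0 = 11100000 → 3-byte char #1 = E0 A4 AB.
Offset 3: leading byte 0xD7 = 11010111 → 2-byte char #2 = D7 B9.
Offset 5: leading byte 0xC9 = 11001001 → 2-byte char #3 = C9 B1.
Offset 7: leading byte 0xEF = 11101111 → 3-byte char #4 = EF A6 AF.
Offset 10: leading byte 0xF2 = 11110010 → 4-byte char #5 = F2 A2 BF 91.
Leading byte 0xF2 = 11110010 matches 11110xxx → 4-byte sequence.
Byte 1: 0xF2 = 11110010, payload 010 (3 bits).
Byte 2: 0xA2 = 10100010 (10xxxxxx ✓), payload 100010.
Byte 3: 0xBF = 10111111 (10xxxxxx ✓), payload 111111.
Byte 4: 0x91 = 10010001 (10xxxxxx ✓), payload 010001.
Concatenate: 010100010111111010001 = 0xA2FD1 (21 bits → U+A2FD1).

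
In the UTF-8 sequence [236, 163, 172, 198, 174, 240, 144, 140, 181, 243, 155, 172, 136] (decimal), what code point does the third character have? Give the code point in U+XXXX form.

U+10335

Offset 0: leading byte 0xEC = 11101100 → 3-byte char #1 = EC A3 AC.
Offset 3: leading byte 0xC6 = 11000110 → 2-byte char #2 = C6 AE.
Offset 5: leading byte 0xF0 = 11110000 → 4-byte char #3 = F0 90 8C B5.
Leading byte 0xF0 = 11110000 matches 11110xxx → 4-byte sequence.
Byte 1: 0xF0 = 11110000, payload 000 (3 bits).
Byte 2: 0x90 = 10010000 (10xxxxxx ✓), payload 010000.
Byte 3: 0x8C = 10001100 (10xxxxxx ✓), payload 001100.
Byte 4: 0xB5 = 10110101 (10xxxxxx ✓), payload 110101.
Concatenate: 000010000001100110101 = 0x10335 (21 bits → U+10335).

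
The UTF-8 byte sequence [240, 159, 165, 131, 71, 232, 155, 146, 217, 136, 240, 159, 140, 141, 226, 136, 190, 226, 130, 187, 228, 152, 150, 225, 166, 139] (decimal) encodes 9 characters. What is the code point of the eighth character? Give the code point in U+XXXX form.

U+4616

Offset 0: leading byte 0xF0 = 11110000 → 4-byte char #1 = F0 9F A5 83.
Offset 4: leading byte 0x47 = 01000111 → 1-byte char #2 = 47.
Offset 5: leading byte 0xE8 = 11101000 → 3-byte char #3 = E8 9B 92.
Offset 8: leading byte 0xD9 = 11011001 → 2-byte char #4 = D9 88.
Offset 10: leading byte 0xF0 = 11110000 → 4-byte char #5 = F0 9F 8C 8D.
Offset 14: leading byte 0xE2 = 11100010 → 3-byte char #6 = E2 88 BE.
Offset 17: leading byte 0xE2 = 11100010 → 3-byte char #7 = E2 82 BB.
Offset 20: leading byte 0xE4 = 11100100 → 3-byte char #8 = E4 98 96.
Leading byte 0xE4 = 11100100 matches 1110xxxx → 3-byte sequence.
Byte 1: 0xE4 = 11100100, payload 0100 (4 bits).
Byte 2: 0x98 = 10011000 (10xxxxxx ✓), payload 011000.
Byte 3: 0x96 = 10010110 (10xxxxxx ✓), payload 010110.
Concatenate: 0100011000010110 = 0x4616 (16 bits → U+4616).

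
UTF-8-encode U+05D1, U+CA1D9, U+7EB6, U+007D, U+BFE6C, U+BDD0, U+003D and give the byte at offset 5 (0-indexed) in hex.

0x99

U+05D1 → 2-byte form D7 91 at offsets 0–1.
U+CA1D9 → 4-byte form F3 8A 87 99 at offsets 2–5.
Offset 5 falls in char 2's range; it's byte 4 of F3 8A 87 99 = 0x99.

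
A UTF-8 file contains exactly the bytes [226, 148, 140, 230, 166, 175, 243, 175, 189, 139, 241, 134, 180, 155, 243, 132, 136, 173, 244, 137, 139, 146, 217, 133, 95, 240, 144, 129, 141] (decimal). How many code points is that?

9

Byte at offset 0: 0xE2 = 11100010 → 3-byte char (#1). Advance 3.
Byte at offset 3: 0xE6 = 11100110 → 3-byte char (#2). Advance 3.
Byte at offset 6: 0xF3 = 11110011 → 4-byte char (#3). Advance 4.
Byte at offset 10: 0xF1 = 11110001 → 4-byte char (#4). Advance 4.
Byte at offset 14: 0xF3 = 11110011 → 4-byte char (#5). Advance 4.
Byte at offset 18: 0xF4 = 11110100 → 4-byte char (#6). Advance 4.
Byte at offset 22: 0xD9 = 11011001 → 2-byte char (#7). Advance 2.
Byte at offset 24: 0x5F = 01011111 → 1-byte char (#8). Advance 1.
Byte at offset 25: 0xF0 = 11110000 → 4-byte char (#9). Advance 4.
Reached end at offset 29 after 9 code points.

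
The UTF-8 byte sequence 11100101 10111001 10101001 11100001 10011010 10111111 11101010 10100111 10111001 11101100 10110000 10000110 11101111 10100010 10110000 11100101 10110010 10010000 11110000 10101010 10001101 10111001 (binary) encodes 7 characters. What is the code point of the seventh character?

U+2A379

Offset 0: leading byte 0xE5 = 11100101 → 3-byte char #1 = E5 B9 A9.
Offset 3: leading byte 0xE1 = 11100001 → 3-byte char #2 = E1 9A BF.
Offset 6: leading byte 0xEA = 11101010 → 3-byte char #3 = EA A7 B9.
Offset 9: leading byte 0xEC = 11101100 → 3-byte char #4 = EC B0 86.
Offset 12: leading byte 0xEF = 11101111 → 3-byte char #5 = EF A2 B0.
Offset 15: leading byte 0xE5 = 11100101 → 3-byte char #6 = E5 B2 90.
Offset 18: leading byte 0xF0 = 11110000 → 4-byte char #7 = F0 AA 8D B9.
Leading byte 0xF0 = 11110000 matches 11110xxx → 4-byte sequence.
Byte 1: 0xF0 = 11110000, payload 000 (3 bits).
Byte 2: 0xAA = 10101010 (10xxxxxx ✓), payload 101010.
Byte 3: 0x8D = 10001101 (10xxxxxx ✓), payload 001101.
Byte 4: 0xB9 = 10111001 (10xxxxxx ✓), payload 111001.
Concatenate: 000101010001101111001 = 0x2A379 (21 bits → U+2A379).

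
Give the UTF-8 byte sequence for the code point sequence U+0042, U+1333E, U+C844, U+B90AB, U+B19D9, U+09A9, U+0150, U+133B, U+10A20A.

U+0042: 1-byte form → 42.
U+1333E: 4-byte form → F0 93 8C BE.
U+C844: 3-byte form → EC A1 84.
U+B90AB: 4-byte form → F2 B9 82 AB.
U+B19D9: 4-byte form → F2 B1 A7 99.
U+09A9: 3-byte form → E0 A6 A9.
U+0150: 2-byte form → C5 90.
U+133B: 3-byte form → E1 8C BB.
U+10A20A: 4-byte form → F4 8A 88 8A.
Concatenated (28 bytes): 42 F0 93 8C BE EC A1 84 F2 B9 82 AB F2 B1 A7 99 E0 A6 A9 C5 90 E1 8C BB F4 8A 88 8A.

42 F0 93 8C BE EC A1 84 F2 B9 82 AB F2 B1 A7 99 E0 A6 A9 C5 90 E1 8C BB F4 8A 88 8A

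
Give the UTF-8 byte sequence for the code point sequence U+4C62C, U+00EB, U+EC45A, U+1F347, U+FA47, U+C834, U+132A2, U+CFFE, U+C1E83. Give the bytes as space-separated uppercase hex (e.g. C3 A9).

U+4C62C: 4-byte form → F1 8C 98 AC.
U+00EB: 2-byte form → C3 AB.
U+EC45A: 4-byte form → F3 AC 91 9A.
U+1F347: 4-byte form → F0 9F 8D 87.
U+FA47: 3-byte form → EF A9 87.
U+C834: 3-byte form → EC A0 B4.
U+132A2: 4-byte form → F0 93 8A A2.
U+CFFE: 3-byte form → EC BF BE.
U+C1E83: 4-byte form → F3 81 BA 83.
Concatenated (31 bytes): F1 8C 98 AC C3 AB F3 AC 91 9A F0 9F 8D 87 EF A9 87 EC A0 B4 F0 93 8A A2 EC BF BE F3 81 BA 83.

F1 8C 98 AC C3 AB F3 AC 91 9A F0 9F 8D 87 EF A9 87 EC A0 B4 F0 93 8A A2 EC BF BE F3 81 BA 83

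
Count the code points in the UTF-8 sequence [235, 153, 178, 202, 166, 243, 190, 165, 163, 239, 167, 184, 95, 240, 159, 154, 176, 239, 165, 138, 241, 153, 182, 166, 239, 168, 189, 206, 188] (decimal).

10

Byte at offset 0: 0xEB = 11101011 → 3-byte char (#1). Advance 3.
Byte at offset 3: 0xCA = 11001010 → 2-byte char (#2). Advance 2.
Byte at offset 5: 0xF3 = 11110011 → 4-byte char (#3). Advance 4.
Byte at offset 9: 0xEF = 11101111 → 3-byte char (#4). Advance 3.
Byte at offset 12: 0x5F = 01011111 → 1-byte char (#5). Advance 1.
Byte at offset 13: 0xF0 = 11110000 → 4-byte char (#6). Advance 4.
Byte at offset 17: 0xEF = 11101111 → 3-byte char (#7). Advance 3.
Byte at offset 20: 0xF1 = 11110001 → 4-byte char (#8). Advance 4.
Byte at offset 24: 0xEF = 11101111 → 3-byte char (#9). Advance 3.
Byte at offset 27: 0xCE = 11001110 → 2-byte char (#10). Advance 2.
Reached end at offset 29 after 10 code points.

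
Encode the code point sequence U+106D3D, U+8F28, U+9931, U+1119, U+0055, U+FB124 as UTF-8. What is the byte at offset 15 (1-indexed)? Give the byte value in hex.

1-indexed offset 15 is 0-indexed offset 14.
U+106D3D → 4-byte form F4 86 B4 BD at offsets 0–3.
U+8F28 → 3-byte form E8 BC A8 at offsets 4–6.
U+9931 → 3-byte form E9 A4 B1 at offsets 7–9.
U+1119 → 3-byte form E1 84 99 at offsets 10–12.
U+0055 → 1-byte form 55 at offsets 13–13.
U+FB124 → 4-byte form F3 BB 84 A4 at offsets 14–17.
Offset 14 falls in char 6's range; it's byte 1 of F3 BB 84 A4 = 0xF3.

0xF3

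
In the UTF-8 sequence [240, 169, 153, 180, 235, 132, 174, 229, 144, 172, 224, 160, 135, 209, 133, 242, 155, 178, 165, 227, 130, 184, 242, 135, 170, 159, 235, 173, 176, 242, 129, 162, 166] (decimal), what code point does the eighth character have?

Offset 0: leading byte 0xF0 = 11110000 → 4-byte char #1 = F0 A9 99 B4.
Offset 4: leading byte 0xEB = 11101011 → 3-byte char #2 = EB 84 AE.
Offset 7: leading byte 0xE5 = 11100101 → 3-byte char #3 = E5 90 AC.
Offset 10: leading byte 0xE0 = 11100000 → 3-byte char #4 = E0 A0 87.
Offset 13: leading byte 0xD1 = 11010001 → 2-byte char #5 = D1 85.
Offset 15: leading byte 0xF2 = 11110010 → 4-byte char #6 = F2 9B B2 A5.
Offset 19: leading byte 0xE3 = 11100011 → 3-byte char #7 = E3 82 B8.
Offset 22: leading byte 0xF2 = 11110010 → 4-byte char #8 = F2 87 AA 9F.
Leading byte 0xF2 = 11110010 matches 11110xxx → 4-byte sequence.
Byte 1: 0xF2 = 11110010, payload 010 (3 bits).
Byte 2: 0x87 = 10000111 (10xxxxxx ✓), payload 000111.
Byte 3: 0xAA = 10101010 (10xxxxxx ✓), payload 101010.
Byte 4: 0x9F = 10011111 (10xxxxxx ✓), payload 011111.
Concatenate: 010000111101010011111 = 0x87A9F (21 bits → U+87A9F).

U+87A9F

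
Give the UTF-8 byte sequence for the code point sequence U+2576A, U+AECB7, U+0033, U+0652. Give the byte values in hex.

F0 A5 9D AA F2 AE B2 B7 33 D9 92

U+2576A: 4-byte form → F0 A5 9D AA.
U+AECB7: 4-byte form → F2 AE B2 B7.
U+0033: 1-byte form → 33.
U+0652: 2-byte form → D9 92.
Concatenated (11 bytes): F0 A5 9D AA F2 AE B2 B7 33 D9 92.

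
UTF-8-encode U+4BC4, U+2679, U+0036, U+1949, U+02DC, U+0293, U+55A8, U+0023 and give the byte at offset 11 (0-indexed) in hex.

0x9C

U+4BC4 → 3-byte form E4 AF 84 at offsets 0–2.
U+2679 → 3-byte form E2 99 B9 at offsets 3–5.
U+0036 → 1-byte form 36 at offsets 6–6.
U+1949 → 3-byte form E1 A5 89 at offsets 7–9.
U+02DC → 2-byte form CB 9C at offsets 10–11.
Offset 11 falls in char 5's range; it's byte 2 of CB 9C = 0x9C.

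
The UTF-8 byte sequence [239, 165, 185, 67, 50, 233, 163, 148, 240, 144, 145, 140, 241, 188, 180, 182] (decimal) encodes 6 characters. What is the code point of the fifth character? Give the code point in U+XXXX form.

U+1044C

Offset 0: leading byte 0xEF = 11101111 → 3-byte char #1 = EF A5 B9.
Offset 3: leading byte 0x43 = 01000011 → 1-byte char #2 = 43.
Offset 4: leading byte 0x32 = 00110010 → 1-byte char #3 = 32.
Offset 5: leading byte 0xE9 = 11101001 → 3-byte char #4 = E9 A3 94.
Offset 8: leading byte 0xF0 = 11110000 → 4-byte char #5 = F0 90 91 8C.
Leading byte 0xF0 = 11110000 matches 11110xxx → 4-byte sequence.
Byte 1: 0xF0 = 11110000, payload 000 (3 bits).
Byte 2: 0x90 = 10010000 (10xxxxxx ✓), payload 010000.
Byte 3: 0x91 = 10010001 (10xxxxxx ✓), payload 010001.
Byte 4: 0x8C = 10001100 (10xxxxxx ✓), payload 001100.
Concatenate: 000010000010001001100 = 0x1044C (21 bits → U+1044C).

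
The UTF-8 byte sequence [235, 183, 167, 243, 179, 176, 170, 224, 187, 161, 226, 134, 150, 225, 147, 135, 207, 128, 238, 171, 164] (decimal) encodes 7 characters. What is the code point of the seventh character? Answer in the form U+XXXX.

U+EAE4

Offset 0: leading byte 0xEB = 11101011 → 3-byte char #1 = EB B7 A7.
Offset 3: leading byte 0xF3 = 11110011 → 4-byte char #2 = F3 B3 B0 AA.
Offset 7: leading byte 0xE0 = 11100000 → 3-byte char #3 = E0 BB A1.
Offset 10: leading byte 0xE2 = 11100010 → 3-byte char #4 = E2 86 96.
Offset 13: leading byte 0xE1 = 11100001 → 3-byte char #5 = E1 93 87.
Offset 16: leading byte 0xCF = 11001111 → 2-byte char #6 = CF 80.
Offset 18: leading byte 0xEE = 11101110 → 3-byte char #7 = EE AB A4.
Leading byte 0xEE = 11101110 matches 1110xxxx → 3-byte sequence.
Byte 1: 0xEE = 11101110, payload 1110 (4 bits).
Byte 2: 0xAB = 10101011 (10xxxxxx ✓), payload 101011.
Byte 3: 0xA4 = 10100100 (10xxxxxx ✓), payload 100100.
Concatenate: 1110101011100100 = 0xEAE4 (16 bits → U+EAE4).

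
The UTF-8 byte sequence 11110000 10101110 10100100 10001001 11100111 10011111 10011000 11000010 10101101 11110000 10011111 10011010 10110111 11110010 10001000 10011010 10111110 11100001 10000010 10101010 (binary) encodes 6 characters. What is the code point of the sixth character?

Offset 0: leading byte 0xF0 = 11110000 → 4-byte char #1 = F0 AE A4 89.
Offset 4: leading byte 0xE7 = 11100111 → 3-byte char #2 = E7 9F 98.
Offset 7: leading byte 0xC2 = 11000010 → 2-byte char #3 = C2 AD.
Offset 9: leading byte 0xF0 = 11110000 → 4-byte char #4 = F0 9F 9A B7.
Offset 13: leading byte 0xF2 = 11110010 → 4-byte char #5 = F2 88 9A BE.
Offset 17: leading byte 0xE1 = 11100001 → 3-byte char #6 = E1 82 AA.
Leading byte 0xE1 = 11100001 matches 1110xxxx → 3-byte sequence.
Byte 1: 0xE1 = 11100001, payload 0001 (4 bits).
Byte 2: 0x82 = 10000010 (10xxxxxx ✓), payload 000010.
Byte 3: 0xAA = 10101010 (10xxxxxx ✓), payload 101010.
Concatenate: 0001000010101010 = 0x10AA (16 bits → U+10AA).

U+10AA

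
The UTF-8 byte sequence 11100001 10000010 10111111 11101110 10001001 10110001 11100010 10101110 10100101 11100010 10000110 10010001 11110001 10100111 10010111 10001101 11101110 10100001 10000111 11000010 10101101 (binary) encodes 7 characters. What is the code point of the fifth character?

U+675CD

Offset 0: leading byte 0xE1 = 11100001 → 3-byte char #1 = E1 82 BF.
Offset 3: leading byte 0xEE = 11101110 → 3-byte char #2 = EE 89 B1.
Offset 6: leading byte 0xE2 = 11100010 → 3-byte char #3 = E2 AE A5.
Offset 9: leading byte 0xE2 = 11100010 → 3-byte char #4 = E2 86 91.
Offset 12: leading byte 0xF1 = 11110001 → 4-byte char #5 = F1 A7 97 8D.
Leading byte 0xF1 = 11110001 matches 11110xxx → 4-byte sequence.
Byte 1: 0xF1 = 11110001, payload 001 (3 bits).
Byte 2: 0xA7 = 10100111 (10xxxxxx ✓), payload 100111.
Byte 3: 0x97 = 10010111 (10xxxxxx ✓), payload 010111.
Byte 4: 0x8D = 10001101 (10xxxxxx ✓), payload 001101.
Concatenate: 001100111010111001101 = 0x675CD (21 bits → U+675CD).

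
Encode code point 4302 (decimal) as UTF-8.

E1 83 8E

U+10CE = 0x10CE = 4302 decimal. In range U+0800–U+FFFF → 3-byte form: 1110xxxx 10xxxxxx 10xxxxxx.
Binary (16 bits): 0001000011001110.
Split 4+6+6: 0001 | 000011 | 001110.
Byte 1: 11100001 = 0xE1.
Byte 2: 10000011 = 0x83.
Byte 3: 10001110 = 0x8E.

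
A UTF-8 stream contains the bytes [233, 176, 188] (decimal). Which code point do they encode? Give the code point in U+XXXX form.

U+9C3C

Leading byte 0xE9 = 11101001 matches 1110xxxx → 3-byte sequence.
Byte 1: 0xE9 = 11101001, payload 1001 (4 bits).
Byte 2: 0xB0 = 10110000 (10xxxxxx ✓), payload 110000.
Byte 3: 0xBC = 10111100 (10xxxxxx ✓), payload 111100.
Concatenate: 1001110000111100 = 0x9C3C (16 bits → U+9C3C).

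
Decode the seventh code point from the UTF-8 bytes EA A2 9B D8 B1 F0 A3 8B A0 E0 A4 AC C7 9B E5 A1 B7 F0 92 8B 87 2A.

U+122C7

Offset 0: leading byte 0xEA = 11101010 → 3-byte char #1 = EA A2 9B.
Offset 3: leading byte 0xD8 = 11011000 → 2-byte char #2 = D8 B1.
Offset 5: leading byte 0xF0 = 11110000 → 4-byte char #3 = F0 A3 8B A0.
Offset 9: leading byte 0xE0 = 11100000 → 3-byte char #4 = E0 A4 AC.
Offset 12: leading byte 0xC7 = 11000111 → 2-byte char #5 = C7 9B.
Offset 14: leading byte 0xE5 = 11100101 → 3-byte char #6 = E5 A1 B7.
Offset 17: leading byte 0xF0 = 11110000 → 4-byte char #7 = F0 92 8B 87.
Leading byte 0xF0 = 11110000 matches 11110xxx → 4-byte sequence.
Byte 1: 0xF0 = 11110000, payload 000 (3 bits).
Byte 2: 0x92 = 10010010 (10xxxxxx ✓), payload 010010.
Byte 3: 0x8B = 10001011 (10xxxxxx ✓), payload 001011.
Byte 4: 0x87 = 10000111 (10xxxxxx ✓), payload 000111.
Concatenate: 000010010001011000111 = 0x122C7 (21 bits → U+122C7).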